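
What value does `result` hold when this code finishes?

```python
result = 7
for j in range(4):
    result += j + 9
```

Let's trace through this code step by step.

Initialize: result = 7
Entering loop: for j in range(4):

After execution: result = 49
49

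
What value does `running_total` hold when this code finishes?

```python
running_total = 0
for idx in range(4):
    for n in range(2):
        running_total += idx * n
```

Let's trace through this code step by step.

Initialize: running_total = 0
Entering loop: for idx in range(4):

After execution: running_total = 6
6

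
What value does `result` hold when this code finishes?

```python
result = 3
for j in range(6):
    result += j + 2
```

Let's trace through this code step by step.

Initialize: result = 3
Entering loop: for j in range(6):

After execution: result = 30
30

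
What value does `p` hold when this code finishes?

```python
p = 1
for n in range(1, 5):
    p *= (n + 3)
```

Let's trace through this code step by step.

Initialize: p = 1
Entering loop: for n in range(1, 5):

After execution: p = 840
840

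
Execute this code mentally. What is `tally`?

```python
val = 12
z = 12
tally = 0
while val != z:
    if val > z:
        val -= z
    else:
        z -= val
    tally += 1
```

Let's trace through this code step by step.

Initialize: val = 12
Initialize: z = 12
Initialize: tally = 0
Entering loop: while val != z:

After execution: tally = 0
0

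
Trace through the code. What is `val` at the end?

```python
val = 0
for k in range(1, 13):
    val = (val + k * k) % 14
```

Let's trace through this code step by step.

Initialize: val = 0
Entering loop: for k in range(1, 13):

After execution: val = 6
6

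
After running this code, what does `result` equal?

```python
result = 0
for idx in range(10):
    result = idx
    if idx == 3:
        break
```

Let's trace through this code step by step.

Initialize: result = 0
Entering loop: for idx in range(10):

After execution: result = 3
3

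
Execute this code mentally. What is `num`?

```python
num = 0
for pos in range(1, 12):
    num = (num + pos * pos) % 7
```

Let's trace through this code step by step.

Initialize: num = 0
Entering loop: for pos in range(1, 12):

After execution: num = 2
2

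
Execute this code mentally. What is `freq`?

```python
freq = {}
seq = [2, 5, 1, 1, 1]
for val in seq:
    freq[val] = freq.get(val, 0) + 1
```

Let's trace through this code step by step.

Initialize: freq = {}
Initialize: seq = [2, 5, 1, 1, 1]
Entering loop: for val in seq:

After execution: freq = {2: 1, 5: 1, 1: 3}
{2: 1, 5: 1, 1: 3}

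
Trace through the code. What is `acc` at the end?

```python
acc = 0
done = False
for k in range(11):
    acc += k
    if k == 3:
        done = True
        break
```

Let's trace through this code step by step.

Initialize: acc = 0
Initialize: done = False
Entering loop: for k in range(11):

After execution: acc = 6
6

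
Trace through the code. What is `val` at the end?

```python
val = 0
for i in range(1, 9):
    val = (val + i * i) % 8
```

Let's trace through this code step by step.

Initialize: val = 0
Entering loop: for i in range(1, 9):

After execution: val = 4
4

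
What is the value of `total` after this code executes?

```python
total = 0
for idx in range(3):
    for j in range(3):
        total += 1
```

Let's trace through this code step by step.

Initialize: total = 0
Entering loop: for idx in range(3):

After execution: total = 9
9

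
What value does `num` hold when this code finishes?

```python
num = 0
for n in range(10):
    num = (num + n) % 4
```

Let's trace through this code step by step.

Initialize: num = 0
Entering loop: for n in range(10):

After execution: num = 1
1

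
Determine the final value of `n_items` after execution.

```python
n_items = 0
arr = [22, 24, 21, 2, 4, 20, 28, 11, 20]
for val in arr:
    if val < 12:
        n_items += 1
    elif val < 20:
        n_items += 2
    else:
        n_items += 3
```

Let's trace through this code step by step.

Initialize: n_items = 0
Initialize: arr = [22, 24, 21, 2, 4, 20, 28, 11, 20]
Entering loop: for val in arr:

After execution: n_items = 21
21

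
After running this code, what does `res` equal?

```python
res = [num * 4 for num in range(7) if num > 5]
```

Let's trace through this code step by step.

Initialize: res = [num * 4 for num in range(7) if num > 5]

After execution: res = [24]
[24]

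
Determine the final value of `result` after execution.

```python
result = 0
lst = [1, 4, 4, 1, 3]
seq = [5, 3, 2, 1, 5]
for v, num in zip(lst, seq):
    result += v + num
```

Let's trace through this code step by step.

Initialize: result = 0
Initialize: lst = [1, 4, 4, 1, 3]
Initialize: seq = [5, 3, 2, 1, 5]
Entering loop: for v, num in zip(lst, seq):

After execution: result = 29
29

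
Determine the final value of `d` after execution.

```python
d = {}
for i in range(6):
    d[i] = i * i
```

Let's trace through this code step by step.

Initialize: d = {}
Entering loop: for i in range(6):

After execution: d = {0: 0, 1: 1, 2: 4, 3: 9, 4: 16, 5: 25}
{0: 0, 1: 1, 2: 4, 3: 9, 4: 16, 5: 25}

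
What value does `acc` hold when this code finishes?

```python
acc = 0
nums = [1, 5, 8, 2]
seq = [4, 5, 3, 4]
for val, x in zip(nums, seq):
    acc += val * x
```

Let's trace through this code step by step.

Initialize: acc = 0
Initialize: nums = [1, 5, 8, 2]
Initialize: seq = [4, 5, 3, 4]
Entering loop: for val, x in zip(nums, seq):

After execution: acc = 61
61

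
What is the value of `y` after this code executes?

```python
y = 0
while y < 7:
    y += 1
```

Let's trace through this code step by step.

Initialize: y = 0
Entering loop: while y < 7:

After execution: y = 7
7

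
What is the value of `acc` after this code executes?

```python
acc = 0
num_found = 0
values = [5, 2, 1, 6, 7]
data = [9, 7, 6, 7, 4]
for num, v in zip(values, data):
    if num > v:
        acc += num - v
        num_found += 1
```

Let's trace through this code step by step.

Initialize: acc = 0
Initialize: num_found = 0
Initialize: values = [5, 2, 1, 6, 7]
Initialize: data = [9, 7, 6, 7, 4]
Entering loop: for num, v in zip(values, data):

After execution: acc = 3
3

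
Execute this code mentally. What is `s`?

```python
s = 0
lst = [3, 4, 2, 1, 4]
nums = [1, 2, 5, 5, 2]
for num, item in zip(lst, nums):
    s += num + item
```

Let's trace through this code step by step.

Initialize: s = 0
Initialize: lst = [3, 4, 2, 1, 4]
Initialize: nums = [1, 2, 5, 5, 2]
Entering loop: for num, item in zip(lst, nums):

After execution: s = 29
29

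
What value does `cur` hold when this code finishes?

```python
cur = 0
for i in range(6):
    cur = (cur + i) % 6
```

Let's trace through this code step by step.

Initialize: cur = 0
Entering loop: for i in range(6):

After execution: cur = 3
3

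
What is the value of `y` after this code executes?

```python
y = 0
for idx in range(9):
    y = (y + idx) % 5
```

Let's trace through this code step by step.

Initialize: y = 0
Entering loop: for idx in range(9):

After execution: y = 1
1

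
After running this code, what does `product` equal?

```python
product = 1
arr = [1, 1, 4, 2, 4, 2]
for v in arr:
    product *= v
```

Let's trace through this code step by step.

Initialize: product = 1
Initialize: arr = [1, 1, 4, 2, 4, 2]
Entering loop: for v in arr:

After execution: product = 64
64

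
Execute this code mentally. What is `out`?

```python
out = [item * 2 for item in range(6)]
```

Let's trace through this code step by step.

Initialize: out = [item * 2 for item in range(6)]

After execution: out = [0, 2, 4, 6, 8, 10]
[0, 2, 4, 6, 8, 10]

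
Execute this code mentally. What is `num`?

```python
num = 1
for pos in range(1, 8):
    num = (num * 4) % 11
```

Let's trace through this code step by step.

Initialize: num = 1
Entering loop: for pos in range(1, 8):

After execution: num = 5
5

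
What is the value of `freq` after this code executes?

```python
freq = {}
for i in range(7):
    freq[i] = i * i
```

Let's trace through this code step by step.

Initialize: freq = {}
Entering loop: for i in range(7):

After execution: freq = {0: 0, 1: 1, 2: 4, 3: 9, 4: 16, 5: 25, 6: 36}
{0: 0, 1: 1, 2: 4, 3: 9, 4: 16, 5: 25, 6: 36}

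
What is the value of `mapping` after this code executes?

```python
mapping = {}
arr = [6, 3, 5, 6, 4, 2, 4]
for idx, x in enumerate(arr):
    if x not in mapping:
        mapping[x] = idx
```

Let's trace through this code step by step.

Initialize: mapping = {}
Initialize: arr = [6, 3, 5, 6, 4, 2, 4]
Entering loop: for idx, x in enumerate(arr):

After execution: mapping = {6: 0, 3: 1, 5: 2, 4: 4, 2: 5}
{6: 0, 3: 1, 5: 2, 4: 4, 2: 5}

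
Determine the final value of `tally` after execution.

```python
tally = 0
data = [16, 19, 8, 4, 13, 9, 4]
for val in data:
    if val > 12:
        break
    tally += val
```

Let's trace through this code step by step.

Initialize: tally = 0
Initialize: data = [16, 19, 8, 4, 13, 9, 4]
Entering loop: for val in data:

After execution: tally = 0
0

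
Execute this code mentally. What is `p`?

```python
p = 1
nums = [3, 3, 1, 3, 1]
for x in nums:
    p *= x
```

Let's trace through this code step by step.

Initialize: p = 1
Initialize: nums = [3, 3, 1, 3, 1]
Entering loop: for x in nums:

After execution: p = 27
27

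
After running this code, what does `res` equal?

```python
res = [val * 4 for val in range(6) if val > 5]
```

Let's trace through this code step by step.

Initialize: res = [val * 4 for val in range(6) if val > 5]

After execution: res = []
[]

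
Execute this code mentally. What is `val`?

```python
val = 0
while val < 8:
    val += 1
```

Let's trace through this code step by step.

Initialize: val = 0
Entering loop: while val < 8:

After execution: val = 8
8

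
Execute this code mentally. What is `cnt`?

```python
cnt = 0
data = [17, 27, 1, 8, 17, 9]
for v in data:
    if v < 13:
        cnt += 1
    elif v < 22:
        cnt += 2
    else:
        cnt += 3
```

Let's trace through this code step by step.

Initialize: cnt = 0
Initialize: data = [17, 27, 1, 8, 17, 9]
Entering loop: for v in data:

After execution: cnt = 10
10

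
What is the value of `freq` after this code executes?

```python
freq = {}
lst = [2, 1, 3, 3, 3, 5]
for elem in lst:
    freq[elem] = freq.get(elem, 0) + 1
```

Let's trace through this code step by step.

Initialize: freq = {}
Initialize: lst = [2, 1, 3, 3, 3, 5]
Entering loop: for elem in lst:

After execution: freq = {2: 1, 1: 1, 3: 3, 5: 1}
{2: 1, 1: 1, 3: 3, 5: 1}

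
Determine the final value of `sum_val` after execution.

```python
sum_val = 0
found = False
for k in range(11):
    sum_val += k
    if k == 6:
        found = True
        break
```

Let's trace through this code step by step.

Initialize: sum_val = 0
Initialize: found = False
Entering loop: for k in range(11):

After execution: sum_val = 21
21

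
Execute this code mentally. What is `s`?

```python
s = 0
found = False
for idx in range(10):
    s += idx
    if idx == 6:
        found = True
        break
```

Let's trace through this code step by step.

Initialize: s = 0
Initialize: found = False
Entering loop: for idx in range(10):

After execution: s = 21
21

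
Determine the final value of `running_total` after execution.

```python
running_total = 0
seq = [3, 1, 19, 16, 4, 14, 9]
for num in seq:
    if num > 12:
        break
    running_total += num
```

Let's trace through this code step by step.

Initialize: running_total = 0
Initialize: seq = [3, 1, 19, 16, 4, 14, 9]
Entering loop: for num in seq:

After execution: running_total = 4
4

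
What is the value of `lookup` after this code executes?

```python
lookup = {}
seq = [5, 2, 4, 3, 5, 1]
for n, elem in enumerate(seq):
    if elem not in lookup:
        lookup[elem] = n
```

Let's trace through this code step by step.

Initialize: lookup = {}
Initialize: seq = [5, 2, 4, 3, 5, 1]
Entering loop: for n, elem in enumerate(seq):

After execution: lookup = {5: 0, 2: 1, 4: 2, 3: 3, 1: 5}
{5: 0, 2: 1, 4: 2, 3: 3, 1: 5}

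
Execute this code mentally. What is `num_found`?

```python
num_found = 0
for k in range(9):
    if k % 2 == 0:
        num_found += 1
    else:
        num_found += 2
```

Let's trace through this code step by step.

Initialize: num_found = 0
Entering loop: for k in range(9):

After execution: num_found = 13
13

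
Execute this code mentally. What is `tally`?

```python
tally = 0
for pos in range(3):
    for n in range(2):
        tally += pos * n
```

Let's trace through this code step by step.

Initialize: tally = 0
Entering loop: for pos in range(3):

After execution: tally = 3
3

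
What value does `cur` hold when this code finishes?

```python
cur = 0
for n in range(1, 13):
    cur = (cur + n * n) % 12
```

Let's trace through this code step by step.

Initialize: cur = 0
Entering loop: for n in range(1, 13):

After execution: cur = 2
2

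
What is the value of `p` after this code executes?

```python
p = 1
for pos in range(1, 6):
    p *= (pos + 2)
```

Let's trace through this code step by step.

Initialize: p = 1
Entering loop: for pos in range(1, 6):

After execution: p = 2520
2520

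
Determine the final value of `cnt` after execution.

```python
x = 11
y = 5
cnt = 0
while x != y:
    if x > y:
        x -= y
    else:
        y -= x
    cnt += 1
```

Let's trace through this code step by step.

Initialize: x = 11
Initialize: y = 5
Initialize: cnt = 0
Entering loop: while x != y:

After execution: cnt = 6
6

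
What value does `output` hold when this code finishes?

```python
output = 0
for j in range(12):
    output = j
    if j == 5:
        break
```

Let's trace through this code step by step.

Initialize: output = 0
Entering loop: for j in range(12):

After execution: output = 5
5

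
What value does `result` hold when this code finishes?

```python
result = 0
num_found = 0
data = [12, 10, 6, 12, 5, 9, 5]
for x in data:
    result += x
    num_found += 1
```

Let's trace through this code step by step.

Initialize: result = 0
Initialize: num_found = 0
Initialize: data = [12, 10, 6, 12, 5, 9, 5]
Entering loop: for x in data:

After execution: result = 59
59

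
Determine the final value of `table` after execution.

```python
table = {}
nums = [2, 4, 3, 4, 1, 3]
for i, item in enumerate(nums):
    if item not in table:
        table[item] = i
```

Let's trace through this code step by step.

Initialize: table = {}
Initialize: nums = [2, 4, 3, 4, 1, 3]
Entering loop: for i, item in enumerate(nums):

After execution: table = {2: 0, 4: 1, 3: 2, 1: 4}
{2: 0, 4: 1, 3: 2, 1: 4}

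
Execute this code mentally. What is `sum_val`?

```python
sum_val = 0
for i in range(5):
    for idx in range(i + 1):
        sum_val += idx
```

Let's trace through this code step by step.

Initialize: sum_val = 0
Entering loop: for i in range(5):

After execution: sum_val = 20
20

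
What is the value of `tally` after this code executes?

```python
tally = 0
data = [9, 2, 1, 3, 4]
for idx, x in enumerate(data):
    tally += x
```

Let's trace through this code step by step.

Initialize: tally = 0
Initialize: data = [9, 2, 1, 3, 4]
Entering loop: for idx, x in enumerate(data):

After execution: tally = 19
19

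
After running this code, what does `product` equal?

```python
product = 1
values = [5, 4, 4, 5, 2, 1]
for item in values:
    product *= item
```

Let's trace through this code step by step.

Initialize: product = 1
Initialize: values = [5, 4, 4, 5, 2, 1]
Entering loop: for item in values:

After execution: product = 800
800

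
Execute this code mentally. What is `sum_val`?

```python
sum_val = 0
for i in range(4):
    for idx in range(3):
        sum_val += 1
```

Let's trace through this code step by step.

Initialize: sum_val = 0
Entering loop: for i in range(4):

After execution: sum_val = 12
12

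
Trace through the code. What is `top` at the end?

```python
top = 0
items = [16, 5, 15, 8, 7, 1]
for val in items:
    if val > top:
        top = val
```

Let's trace through this code step by step.

Initialize: top = 0
Initialize: items = [16, 5, 15, 8, 7, 1]
Entering loop: for val in items:

After execution: top = 16
16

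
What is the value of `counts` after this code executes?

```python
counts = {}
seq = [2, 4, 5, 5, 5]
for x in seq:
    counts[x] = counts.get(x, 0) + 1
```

Let's trace through this code step by step.

Initialize: counts = {}
Initialize: seq = [2, 4, 5, 5, 5]
Entering loop: for x in seq:

After execution: counts = {2: 1, 4: 1, 5: 3}
{2: 1, 4: 1, 5: 3}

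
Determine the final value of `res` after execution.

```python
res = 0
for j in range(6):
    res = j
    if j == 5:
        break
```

Let's trace through this code step by step.

Initialize: res = 0
Entering loop: for j in range(6):

After execution: res = 5
5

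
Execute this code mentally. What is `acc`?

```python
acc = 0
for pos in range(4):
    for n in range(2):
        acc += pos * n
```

Let's trace through this code step by step.

Initialize: acc = 0
Entering loop: for pos in range(4):

After execution: acc = 6
6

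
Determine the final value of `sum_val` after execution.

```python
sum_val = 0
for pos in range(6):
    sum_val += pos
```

Let's trace through this code step by step.

Initialize: sum_val = 0
Entering loop: for pos in range(6):

After execution: sum_val = 15
15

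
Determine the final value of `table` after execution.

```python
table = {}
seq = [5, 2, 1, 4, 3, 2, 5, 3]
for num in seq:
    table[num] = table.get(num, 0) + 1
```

Let's trace through this code step by step.

Initialize: table = {}
Initialize: seq = [5, 2, 1, 4, 3, 2, 5, 3]
Entering loop: for num in seq:

After execution: table = {5: 2, 2: 2, 1: 1, 4: 1, 3: 2}
{5: 2, 2: 2, 1: 1, 4: 1, 3: 2}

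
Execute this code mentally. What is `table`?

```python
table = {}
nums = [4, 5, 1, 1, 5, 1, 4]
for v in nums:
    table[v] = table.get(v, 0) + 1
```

Let's trace through this code step by step.

Initialize: table = {}
Initialize: nums = [4, 5, 1, 1, 5, 1, 4]
Entering loop: for v in nums:

After execution: table = {4: 2, 5: 2, 1: 3}
{4: 2, 5: 2, 1: 3}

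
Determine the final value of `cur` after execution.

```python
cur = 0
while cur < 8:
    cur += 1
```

Let's trace through this code step by step.

Initialize: cur = 0
Entering loop: while cur < 8:

After execution: cur = 8
8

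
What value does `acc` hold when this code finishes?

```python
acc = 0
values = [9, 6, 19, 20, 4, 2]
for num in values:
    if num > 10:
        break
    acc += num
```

Let's trace through this code step by step.

Initialize: acc = 0
Initialize: values = [9, 6, 19, 20, 4, 2]
Entering loop: for num in values:

After execution: acc = 15
15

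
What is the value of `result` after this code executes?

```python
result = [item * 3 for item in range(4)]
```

Let's trace through this code step by step.

Initialize: result = [item * 3 for item in range(4)]

After execution: result = [0, 3, 6, 9]
[0, 3, 6, 9]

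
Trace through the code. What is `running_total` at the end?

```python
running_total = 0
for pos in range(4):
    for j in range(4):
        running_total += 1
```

Let's trace through this code step by step.

Initialize: running_total = 0
Entering loop: for pos in range(4):

After execution: running_total = 16
16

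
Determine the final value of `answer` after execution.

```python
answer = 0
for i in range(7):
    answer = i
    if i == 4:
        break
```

Let's trace through this code step by step.

Initialize: answer = 0
Entering loop: for i in range(7):

After execution: answer = 4
4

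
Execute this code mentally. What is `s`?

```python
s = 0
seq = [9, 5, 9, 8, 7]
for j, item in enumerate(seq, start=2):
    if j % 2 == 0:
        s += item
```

Let's trace through this code step by step.

Initialize: s = 0
Initialize: seq = [9, 5, 9, 8, 7]
Entering loop: for j, item in enumerate(seq, start=2):

After execution: s = 25
25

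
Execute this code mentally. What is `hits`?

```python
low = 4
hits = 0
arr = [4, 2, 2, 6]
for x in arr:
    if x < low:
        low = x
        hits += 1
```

Let's trace through this code step by step.

Initialize: low = 4
Initialize: hits = 0
Initialize: arr = [4, 2, 2, 6]
Entering loop: for x in arr:

After execution: hits = 1
1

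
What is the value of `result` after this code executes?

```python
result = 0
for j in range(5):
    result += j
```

Let's trace through this code step by step.

Initialize: result = 0
Entering loop: for j in range(5):

After execution: result = 10
10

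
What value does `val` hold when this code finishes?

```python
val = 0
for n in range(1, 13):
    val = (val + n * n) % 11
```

Let's trace through this code step by step.

Initialize: val = 0
Entering loop: for n in range(1, 13):

After execution: val = 1
1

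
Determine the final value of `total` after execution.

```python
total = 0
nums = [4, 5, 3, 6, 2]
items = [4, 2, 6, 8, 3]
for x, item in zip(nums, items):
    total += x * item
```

Let's trace through this code step by step.

Initialize: total = 0
Initialize: nums = [4, 5, 3, 6, 2]
Initialize: items = [4, 2, 6, 8, 3]
Entering loop: for x, item in zip(nums, items):

After execution: total = 98
98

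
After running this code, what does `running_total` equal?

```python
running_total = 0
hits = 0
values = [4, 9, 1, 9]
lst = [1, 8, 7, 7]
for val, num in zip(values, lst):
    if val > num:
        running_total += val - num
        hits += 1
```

Let's trace through this code step by step.

Initialize: running_total = 0
Initialize: hits = 0
Initialize: values = [4, 9, 1, 9]
Initialize: lst = [1, 8, 7, 7]
Entering loop: for val, num in zip(values, lst):

After execution: running_total = 6
6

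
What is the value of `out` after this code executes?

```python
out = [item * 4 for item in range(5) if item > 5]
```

Let's trace through this code step by step.

Initialize: out = [item * 4 for item in range(5) if item > 5]

After execution: out = []
[]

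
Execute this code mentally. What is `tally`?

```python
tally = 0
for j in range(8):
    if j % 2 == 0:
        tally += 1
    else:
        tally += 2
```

Let's trace through this code step by step.

Initialize: tally = 0
Entering loop: for j in range(8):

After execution: tally = 12
12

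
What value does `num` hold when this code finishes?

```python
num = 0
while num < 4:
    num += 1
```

Let's trace through this code step by step.

Initialize: num = 0
Entering loop: while num < 4:

After execution: num = 4
4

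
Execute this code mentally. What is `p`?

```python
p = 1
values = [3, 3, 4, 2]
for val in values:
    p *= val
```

Let's trace through this code step by step.

Initialize: p = 1
Initialize: values = [3, 3, 4, 2]
Entering loop: for val in values:

After execution: p = 72
72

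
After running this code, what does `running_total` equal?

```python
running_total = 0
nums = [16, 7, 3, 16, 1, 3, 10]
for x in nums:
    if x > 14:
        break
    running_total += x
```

Let's trace through this code step by step.

Initialize: running_total = 0
Initialize: nums = [16, 7, 3, 16, 1, 3, 10]
Entering loop: for x in nums:

After execution: running_total = 0
0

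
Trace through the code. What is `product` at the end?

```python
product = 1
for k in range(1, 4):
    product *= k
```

Let's trace through this code step by step.

Initialize: product = 1
Entering loop: for k in range(1, 4):

After execution: product = 6
6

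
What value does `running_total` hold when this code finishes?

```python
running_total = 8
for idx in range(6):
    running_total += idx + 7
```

Let's trace through this code step by step.

Initialize: running_total = 8
Entering loop: for idx in range(6):

After execution: running_total = 65
65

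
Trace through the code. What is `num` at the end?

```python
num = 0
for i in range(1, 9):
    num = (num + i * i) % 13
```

Let's trace through this code step by step.

Initialize: num = 0
Entering loop: for i in range(1, 9):

After execution: num = 9
9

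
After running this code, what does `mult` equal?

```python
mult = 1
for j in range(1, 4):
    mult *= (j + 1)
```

Let's trace through this code step by step.

Initialize: mult = 1
Entering loop: for j in range(1, 4):

After execution: mult = 24
24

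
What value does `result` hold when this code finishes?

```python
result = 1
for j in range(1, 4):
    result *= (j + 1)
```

Let's trace through this code step by step.

Initialize: result = 1
Entering loop: for j in range(1, 4):

After execution: result = 24
24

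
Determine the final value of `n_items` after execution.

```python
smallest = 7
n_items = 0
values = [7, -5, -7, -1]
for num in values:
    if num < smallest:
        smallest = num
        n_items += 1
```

Let's trace through this code step by step.

Initialize: smallest = 7
Initialize: n_items = 0
Initialize: values = [7, -5, -7, -1]
Entering loop: for num in values:

After execution: n_items = 2
2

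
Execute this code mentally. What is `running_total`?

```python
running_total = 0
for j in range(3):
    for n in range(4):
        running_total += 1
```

Let's trace through this code step by step.

Initialize: running_total = 0
Entering loop: for j in range(3):

After execution: running_total = 12
12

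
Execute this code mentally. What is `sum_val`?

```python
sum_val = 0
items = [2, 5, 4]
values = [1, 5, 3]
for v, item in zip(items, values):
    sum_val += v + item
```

Let's trace through this code step by step.

Initialize: sum_val = 0
Initialize: items = [2, 5, 4]
Initialize: values = [1, 5, 3]
Entering loop: for v, item in zip(items, values):

After execution: sum_val = 20
20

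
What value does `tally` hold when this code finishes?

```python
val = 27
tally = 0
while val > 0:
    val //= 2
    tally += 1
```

Let's trace through this code step by step.

Initialize: val = 27
Initialize: tally = 0
Entering loop: while val > 0:

After execution: tally = 5
5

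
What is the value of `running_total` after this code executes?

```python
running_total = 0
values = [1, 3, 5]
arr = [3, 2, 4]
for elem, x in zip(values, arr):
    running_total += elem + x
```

Let's trace through this code step by step.

Initialize: running_total = 0
Initialize: values = [1, 3, 5]
Initialize: arr = [3, 2, 4]
Entering loop: for elem, x in zip(values, arr):

After execution: running_total = 18
18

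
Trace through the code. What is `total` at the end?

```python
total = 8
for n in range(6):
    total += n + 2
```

Let's trace through this code step by step.

Initialize: total = 8
Entering loop: for n in range(6):

After execution: total = 35
35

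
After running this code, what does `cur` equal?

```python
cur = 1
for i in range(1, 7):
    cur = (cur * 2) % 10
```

Let's trace through this code step by step.

Initialize: cur = 1
Entering loop: for i in range(1, 7):

After execution: cur = 4
4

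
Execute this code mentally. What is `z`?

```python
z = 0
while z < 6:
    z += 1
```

Let's trace through this code step by step.

Initialize: z = 0
Entering loop: while z < 6:

After execution: z = 6
6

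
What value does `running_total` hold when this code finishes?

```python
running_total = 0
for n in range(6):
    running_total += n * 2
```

Let's trace through this code step by step.

Initialize: running_total = 0
Entering loop: for n in range(6):

After execution: running_total = 30
30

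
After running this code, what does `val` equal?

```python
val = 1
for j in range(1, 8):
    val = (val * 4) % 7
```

Let's trace through this code step by step.

Initialize: val = 1
Entering loop: for j in range(1, 8):

After execution: val = 4
4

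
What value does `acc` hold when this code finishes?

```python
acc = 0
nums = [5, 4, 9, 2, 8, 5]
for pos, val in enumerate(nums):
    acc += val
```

Let's trace through this code step by step.

Initialize: acc = 0
Initialize: nums = [5, 4, 9, 2, 8, 5]
Entering loop: for pos, val in enumerate(nums):

After execution: acc = 33
33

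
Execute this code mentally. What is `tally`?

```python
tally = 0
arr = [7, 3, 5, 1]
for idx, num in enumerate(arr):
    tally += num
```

Let's trace through this code step by step.

Initialize: tally = 0
Initialize: arr = [7, 3, 5, 1]
Entering loop: for idx, num in enumerate(arr):

After execution: tally = 16
16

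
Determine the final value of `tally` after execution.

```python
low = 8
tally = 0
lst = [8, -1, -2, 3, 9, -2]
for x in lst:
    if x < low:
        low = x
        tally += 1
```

Let's trace through this code step by step.

Initialize: low = 8
Initialize: tally = 0
Initialize: lst = [8, -1, -2, 3, 9, -2]
Entering loop: for x in lst:

After execution: tally = 2
2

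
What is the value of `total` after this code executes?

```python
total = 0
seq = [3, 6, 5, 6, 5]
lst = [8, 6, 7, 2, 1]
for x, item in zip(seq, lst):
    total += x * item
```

Let's trace through this code step by step.

Initialize: total = 0
Initialize: seq = [3, 6, 5, 6, 5]
Initialize: lst = [8, 6, 7, 2, 1]
Entering loop: for x, item in zip(seq, lst):

After execution: total = 112
112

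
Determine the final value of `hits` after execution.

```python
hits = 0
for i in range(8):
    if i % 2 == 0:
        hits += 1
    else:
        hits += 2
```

Let's trace through this code step by step.

Initialize: hits = 0
Entering loop: for i in range(8):

After execution: hits = 12
12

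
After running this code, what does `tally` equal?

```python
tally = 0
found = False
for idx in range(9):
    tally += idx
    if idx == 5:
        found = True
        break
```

Let's trace through this code step by step.

Initialize: tally = 0
Initialize: found = False
Entering loop: for idx in range(9):

After execution: tally = 15
15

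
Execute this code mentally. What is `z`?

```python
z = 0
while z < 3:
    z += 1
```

Let's trace through this code step by step.

Initialize: z = 0
Entering loop: while z < 3:

After execution: z = 3
3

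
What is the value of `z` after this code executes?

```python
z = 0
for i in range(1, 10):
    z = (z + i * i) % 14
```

Let's trace through this code step by step.

Initialize: z = 0
Entering loop: for i in range(1, 10):

After execution: z = 5
5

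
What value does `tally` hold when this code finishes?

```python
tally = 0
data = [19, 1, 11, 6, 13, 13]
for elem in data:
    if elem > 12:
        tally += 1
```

Let's trace through this code step by step.

Initialize: tally = 0
Initialize: data = [19, 1, 11, 6, 13, 13]
Entering loop: for elem in data:

After execution: tally = 3
3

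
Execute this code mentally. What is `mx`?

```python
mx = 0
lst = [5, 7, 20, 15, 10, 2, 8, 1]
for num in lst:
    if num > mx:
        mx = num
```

Let's trace through this code step by step.

Initialize: mx = 0
Initialize: lst = [5, 7, 20, 15, 10, 2, 8, 1]
Entering loop: for num in lst:

After execution: mx = 20
20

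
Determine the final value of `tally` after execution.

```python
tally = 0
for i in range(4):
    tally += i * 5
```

Let's trace through this code step by step.

Initialize: tally = 0
Entering loop: for i in range(4):

After execution: tally = 30
30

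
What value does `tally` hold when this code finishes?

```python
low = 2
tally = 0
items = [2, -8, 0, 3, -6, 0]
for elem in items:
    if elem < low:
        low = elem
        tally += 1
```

Let's trace through this code step by step.

Initialize: low = 2
Initialize: tally = 0
Initialize: items = [2, -8, 0, 3, -6, 0]
Entering loop: for elem in items:

After execution: tally = 1
1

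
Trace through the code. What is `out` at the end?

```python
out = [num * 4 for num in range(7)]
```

Let's trace through this code step by step.

Initialize: out = [num * 4 for num in range(7)]

After execution: out = [0, 4, 8, 12, 16, 20, 24]
[0, 4, 8, 12, 16, 20, 24]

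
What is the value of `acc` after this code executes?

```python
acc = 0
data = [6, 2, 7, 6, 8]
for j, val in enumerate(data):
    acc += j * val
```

Let's trace through this code step by step.

Initialize: acc = 0
Initialize: data = [6, 2, 7, 6, 8]
Entering loop: for j, val in enumerate(data):

After execution: acc = 66
66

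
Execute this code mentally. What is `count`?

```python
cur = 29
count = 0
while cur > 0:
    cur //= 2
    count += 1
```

Let's trace through this code step by step.

Initialize: cur = 29
Initialize: count = 0
Entering loop: while cur > 0:

After execution: count = 5
5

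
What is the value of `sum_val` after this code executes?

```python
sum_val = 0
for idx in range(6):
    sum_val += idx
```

Let's trace through this code step by step.

Initialize: sum_val = 0
Entering loop: for idx in range(6):

After execution: sum_val = 15
15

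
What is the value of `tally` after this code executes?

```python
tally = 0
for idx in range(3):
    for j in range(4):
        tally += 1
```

Let's trace through this code step by step.

Initialize: tally = 0
Entering loop: for idx in range(3):

After execution: tally = 12
12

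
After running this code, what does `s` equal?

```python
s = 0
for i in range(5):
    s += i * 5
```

Let's trace through this code step by step.

Initialize: s = 0
Entering loop: for i in range(5):

After execution: s = 50
50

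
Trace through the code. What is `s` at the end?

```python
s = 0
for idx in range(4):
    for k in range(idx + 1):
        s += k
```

Let's trace through this code step by step.

Initialize: s = 0
Entering loop: for idx in range(4):

After execution: s = 10
10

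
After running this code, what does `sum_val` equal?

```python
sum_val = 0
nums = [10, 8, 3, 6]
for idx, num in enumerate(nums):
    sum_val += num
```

Let's trace through this code step by step.

Initialize: sum_val = 0
Initialize: nums = [10, 8, 3, 6]
Entering loop: for idx, num in enumerate(nums):

After execution: sum_val = 27
27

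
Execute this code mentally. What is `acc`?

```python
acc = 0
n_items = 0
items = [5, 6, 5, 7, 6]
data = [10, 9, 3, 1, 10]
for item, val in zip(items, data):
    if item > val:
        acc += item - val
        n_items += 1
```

Let's trace through this code step by step.

Initialize: acc = 0
Initialize: n_items = 0
Initialize: items = [5, 6, 5, 7, 6]
Initialize: data = [10, 9, 3, 1, 10]
Entering loop: for item, val in zip(items, data):

After execution: acc = 8
8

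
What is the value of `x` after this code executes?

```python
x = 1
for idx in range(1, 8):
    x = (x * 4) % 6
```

Let's trace through this code step by step.

Initialize: x = 1
Entering loop: for idx in range(1, 8):

After execution: x = 4
4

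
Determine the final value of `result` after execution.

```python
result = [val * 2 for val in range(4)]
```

Let's trace through this code step by step.

Initialize: result = [val * 2 for val in range(4)]

After execution: result = [0, 2, 4, 6]
[0, 2, 4, 6]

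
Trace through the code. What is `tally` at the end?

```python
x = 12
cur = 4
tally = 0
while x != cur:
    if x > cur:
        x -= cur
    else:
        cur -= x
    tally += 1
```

Let's trace through this code step by step.

Initialize: x = 12
Initialize: cur = 4
Initialize: tally = 0
Entering loop: while x != cur:

After execution: tally = 2
2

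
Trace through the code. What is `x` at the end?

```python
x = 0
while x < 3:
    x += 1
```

Let's trace through this code step by step.

Initialize: x = 0
Entering loop: while x < 3:

After execution: x = 3
3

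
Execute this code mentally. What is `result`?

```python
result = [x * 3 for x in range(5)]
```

Let's trace through this code step by step.

Initialize: result = [x * 3 for x in range(5)]

After execution: result = [0, 3, 6, 9, 12]
[0, 3, 6, 9, 12]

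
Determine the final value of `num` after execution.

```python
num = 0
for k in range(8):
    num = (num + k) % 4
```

Let's trace through this code step by step.

Initialize: num = 0
Entering loop: for k in range(8):

After execution: num = 0
0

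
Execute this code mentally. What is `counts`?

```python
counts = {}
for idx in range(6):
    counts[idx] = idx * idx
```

Let's trace through this code step by step.

Initialize: counts = {}
Entering loop: for idx in range(6):

After execution: counts = {0: 0, 1: 1, 2: 4, 3: 9, 4: 16, 5: 25}
{0: 0, 1: 1, 2: 4, 3: 9, 4: 16, 5: 25}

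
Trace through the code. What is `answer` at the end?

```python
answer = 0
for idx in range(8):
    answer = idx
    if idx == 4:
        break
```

Let's trace through this code step by step.

Initialize: answer = 0
Entering loop: for idx in range(8):

After execution: answer = 4
4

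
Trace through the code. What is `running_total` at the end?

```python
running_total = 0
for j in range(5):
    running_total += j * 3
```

Let's trace through this code step by step.

Initialize: running_total = 0
Entering loop: for j in range(5):

After execution: running_total = 30
30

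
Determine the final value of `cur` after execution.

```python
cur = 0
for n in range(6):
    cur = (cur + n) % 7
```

Let's trace through this code step by step.

Initialize: cur = 0
Entering loop: for n in range(6):

After execution: cur = 1
1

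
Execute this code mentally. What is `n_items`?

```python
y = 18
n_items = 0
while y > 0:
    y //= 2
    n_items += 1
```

Let's trace through this code step by step.

Initialize: y = 18
Initialize: n_items = 0
Entering loop: while y > 0:

After execution: n_items = 5
5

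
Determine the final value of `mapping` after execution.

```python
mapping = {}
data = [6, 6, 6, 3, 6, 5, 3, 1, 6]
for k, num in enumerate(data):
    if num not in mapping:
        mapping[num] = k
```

Let's trace through this code step by step.

Initialize: mapping = {}
Initialize: data = [6, 6, 6, 3, 6, 5, 3, 1, 6]
Entering loop: for k, num in enumerate(data):

After execution: mapping = {6: 0, 3: 3, 5: 5, 1: 7}
{6: 0, 3: 3, 5: 5, 1: 7}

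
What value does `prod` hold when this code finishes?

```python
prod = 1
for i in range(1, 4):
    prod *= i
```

Let's trace through this code step by step.

Initialize: prod = 1
Entering loop: for i in range(1, 4):

After execution: prod = 6
6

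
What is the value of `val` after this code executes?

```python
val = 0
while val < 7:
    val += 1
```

Let's trace through this code step by step.

Initialize: val = 0
Entering loop: while val < 7:

After execution: val = 7
7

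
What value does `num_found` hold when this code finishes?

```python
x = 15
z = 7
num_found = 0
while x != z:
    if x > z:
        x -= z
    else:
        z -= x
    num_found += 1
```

Let's trace through this code step by step.

Initialize: x = 15
Initialize: z = 7
Initialize: num_found = 0
Entering loop: while x != z:

After execution: num_found = 8
8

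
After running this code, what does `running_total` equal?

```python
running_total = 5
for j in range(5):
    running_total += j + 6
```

Let's trace through this code step by step.

Initialize: running_total = 5
Entering loop: for j in range(5):

After execution: running_total = 45
45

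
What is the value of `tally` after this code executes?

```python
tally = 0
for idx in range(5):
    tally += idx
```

Let's trace through this code step by step.

Initialize: tally = 0
Entering loop: for idx in range(5):

After execution: tally = 10
10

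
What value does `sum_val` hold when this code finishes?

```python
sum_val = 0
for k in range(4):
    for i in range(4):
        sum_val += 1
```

Let's trace through this code step by step.

Initialize: sum_val = 0
Entering loop: for k in range(4):

After execution: sum_val = 16
16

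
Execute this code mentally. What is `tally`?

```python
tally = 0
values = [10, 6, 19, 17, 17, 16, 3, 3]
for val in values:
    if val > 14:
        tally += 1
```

Let's trace through this code step by step.

Initialize: tally = 0
Initialize: values = [10, 6, 19, 17, 17, 16, 3, 3]
Entering loop: for val in values:

After execution: tally = 4
4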